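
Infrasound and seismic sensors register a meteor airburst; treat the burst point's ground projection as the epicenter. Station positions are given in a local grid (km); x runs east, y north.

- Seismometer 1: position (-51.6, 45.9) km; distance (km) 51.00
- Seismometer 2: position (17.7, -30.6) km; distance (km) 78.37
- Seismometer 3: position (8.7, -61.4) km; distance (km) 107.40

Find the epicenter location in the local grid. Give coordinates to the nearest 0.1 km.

Circle about each station: (x + 51.6)² + (y − 45.9)² = 51.00²; (x − 17.7)² + (y + 30.6)² = 78.37²; (x − 8.7)² + (y + 61.4)² = 107.40².
Subtracting the Seismometer 1 equation from the Seismometer 2 and Seismometer 3 equations removes the quadratic terms:
138.6 x − 153.0 y = -7060.58
120.6 x − 214.6 y = -9857.48
Solving the 2×2 system: x ≈ -0.6, y ≈ 45.6 km.

(-0.6, 45.6)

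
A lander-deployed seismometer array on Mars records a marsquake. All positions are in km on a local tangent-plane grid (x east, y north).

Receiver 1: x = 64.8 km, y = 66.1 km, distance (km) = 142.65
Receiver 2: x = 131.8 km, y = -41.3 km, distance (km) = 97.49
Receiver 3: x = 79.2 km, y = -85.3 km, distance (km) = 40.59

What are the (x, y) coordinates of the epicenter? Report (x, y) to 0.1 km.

Circle about each station: (x − 64.8)² + (y − 66.1)² = 142.65²; (x − 131.8)² + (y + 41.3)² = 97.49²; (x − 79.2)² + (y + 85.3)² = 40.59².
Subtracting pairs of circle equations eliminates x²+y² and gives linear equations (the radical axes):
134.0 x − 214.8 y = 21353.40
28.8 x − 302.8 y = 23681.95
Solving the 2×2 system: x ≈ 40.1, y ≈ -74.4 km.

40.1 km east, -74.4 km north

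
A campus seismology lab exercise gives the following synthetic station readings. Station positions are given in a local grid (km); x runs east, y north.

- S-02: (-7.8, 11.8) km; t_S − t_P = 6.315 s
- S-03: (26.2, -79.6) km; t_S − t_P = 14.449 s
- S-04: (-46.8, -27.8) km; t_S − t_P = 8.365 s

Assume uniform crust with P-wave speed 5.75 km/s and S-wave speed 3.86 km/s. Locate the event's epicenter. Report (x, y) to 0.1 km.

-53.5 km east, 70.2 km north

Distance from S−P lag: d = Δt · v_P v_S / (v_P − v_S) = Δt · (5.75·3.86)/(5.75−3.86) ≈ 11.7434·Δt.
So d_S-02 = 74.16, d_S-03 = 169.68, d_S-04 = 98.23 km.
Circle about each station: (x + 7.8)² + (y − 11.8)² = 74.16²; (x − 26.2)² + (y + 79.6)² = 169.68²; (x + 46.8)² + (y + 27.8)² = 98.23².
Subtracting the S-02 equation from the S-03 and S-04 equations removes the quadratic terms:
68.0 x − 182.8 y = -16469.08
-78.0 x − 79.2 y = -1386.43
Solving the 2×2 system: x ≈ -53.5, y ≈ 70.2 km.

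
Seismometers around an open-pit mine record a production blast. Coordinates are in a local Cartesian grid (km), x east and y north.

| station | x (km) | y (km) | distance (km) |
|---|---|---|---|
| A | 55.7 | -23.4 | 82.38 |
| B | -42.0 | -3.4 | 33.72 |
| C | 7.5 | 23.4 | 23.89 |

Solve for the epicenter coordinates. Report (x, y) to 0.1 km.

(-15.7, 17.7)

Circle about each station: (x − 55.7)² + (y + 23.4)² = 82.38²; (x + 42.0)² + (y + 3.4)² = 33.72²; (x − 7.5)² + (y − 23.4)² = 23.89².
Subtracting pairs of circle equations eliminates x²+y² and gives linear equations (the radical axes):
-195.4 x + 40.0 y = 3774.94
-96.4 x + 93.6 y = 3169.49
Solving the 2×2 system: x ≈ -15.7, y ≈ 17.7 km.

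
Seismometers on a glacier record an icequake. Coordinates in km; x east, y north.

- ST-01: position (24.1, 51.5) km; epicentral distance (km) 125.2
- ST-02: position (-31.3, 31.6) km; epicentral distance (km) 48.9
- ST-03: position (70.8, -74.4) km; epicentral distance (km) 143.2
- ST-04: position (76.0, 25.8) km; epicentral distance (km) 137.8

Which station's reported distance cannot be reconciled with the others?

Solve using three stations at a time. Using ST-02, ST-03, ST-04 (subtract circle equations pairwise → linear system) gives (x, y) ≈ (-57.1, -10.0).
Distances from that point to each station vs reported:
  ST-01: calculated 101.8 vs reported 125.2 → residual 23.4 km
  ST-02: calculated 48.9 vs reported 48.9 → residual 0.0 km
  ST-03: calculated 143.2 vs reported 143.2 → residual 0.0 km
  ST-04: calculated 137.8 vs reported 137.8 → residual 0.0 km
ST-02, ST-03, ST-04 are mutually consistent (residuals ≈ 0); ST-01 is off by 23.4 km.

ST-01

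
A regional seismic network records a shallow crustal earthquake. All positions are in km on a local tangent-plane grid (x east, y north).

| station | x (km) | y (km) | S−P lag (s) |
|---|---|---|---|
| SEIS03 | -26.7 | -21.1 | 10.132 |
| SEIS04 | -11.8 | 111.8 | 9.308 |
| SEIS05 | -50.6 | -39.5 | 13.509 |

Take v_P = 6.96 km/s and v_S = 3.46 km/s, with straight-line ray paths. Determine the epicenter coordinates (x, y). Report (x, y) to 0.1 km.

Distance from S−P lag: d = Δt · v_P v_S / (v_P − v_S) = Δt · (6.96·3.46)/(6.96−3.46) ≈ 6.8805·Δt.
So d_SEIS03 = 69.71, d_SEIS04 = 64.04, d_SEIS05 = 92.95 km.
Circle about each station: (x + 26.7)² + (y + 21.1)² = 69.71²; (x + 11.8)² + (y − 111.8)² = 64.04²; (x + 50.6)² + (y + 39.5)² = 92.95².
Subtracting pairs of circle equations eliminates x²+y² and gives linear equations (the radical axes):
29.8 x + 265.8 y = 12238.74
-47.8 x − 36.8 y = -817.71
Solving the 2×2 system: x ≈ -20.1, y ≈ 48.3 km.
Check against SEIS03 (with the unrounded x, y): √((x + 26.7)²+(y + 21.1)²) = 69.71 ≈ 69.71 km. ✓

x ≈ -20.1 km, y ≈ 48.3 km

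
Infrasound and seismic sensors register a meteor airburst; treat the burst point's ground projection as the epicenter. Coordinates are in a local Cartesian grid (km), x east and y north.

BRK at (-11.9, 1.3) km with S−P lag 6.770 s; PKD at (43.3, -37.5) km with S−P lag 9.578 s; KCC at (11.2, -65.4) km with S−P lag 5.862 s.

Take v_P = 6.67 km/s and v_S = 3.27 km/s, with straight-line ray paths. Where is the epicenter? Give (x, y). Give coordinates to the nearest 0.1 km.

x ≈ -18.0 km, y ≈ -41.7 km

Distance from S−P lag: d = Δt · v_P v_S / (v_P − v_S) = Δt · (6.67·3.27)/(6.67−3.27) ≈ 6.4150·Δt.
So d_BRK = 43.43, d_PKD = 61.44, d_KCC = 37.60 km.
Circle about each station: (x + 11.9)² + (y − 1.3)² = 43.43²; (x − 43.3)² + (y + 37.5)² = 61.44²; (x − 11.2)² + (y + 65.4)² = 37.60².
Subtracting pairs of circle equations eliminates x²+y² and gives linear equations (the radical axes):
110.4 x − 77.6 y = 1249.13
46.2 x − 133.4 y = 4731.70
Solving the 2×2 system: x ≈ -18.0, y ≈ -41.7 km.
Check against BRK (with the unrounded x, y): √((x + 11.9)²+(y − 1.3)²) = 43.43 ≈ 43.43 km. ✓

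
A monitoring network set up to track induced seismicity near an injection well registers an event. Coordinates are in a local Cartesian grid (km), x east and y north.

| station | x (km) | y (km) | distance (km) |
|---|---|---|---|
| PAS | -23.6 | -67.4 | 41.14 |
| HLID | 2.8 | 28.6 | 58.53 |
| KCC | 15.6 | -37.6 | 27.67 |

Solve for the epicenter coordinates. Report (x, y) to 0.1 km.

(-10.5, -28.4)

Circle about each station: (x + 23.6)² + (y + 67.4)² = 41.14²; (x − 2.8)² + (y − 28.6)² = 58.53²; (x − 15.6)² + (y + 37.6)² = 27.67².
Subtracting pairs of circle equations eliminates x²+y² and gives linear equations (the radical axes):
52.8 x + 192.0 y = -6007.18
78.4 x + 59.6 y = -2515.73
Solving the 2×2 system: x ≈ -10.5, y ≈ -28.4 km.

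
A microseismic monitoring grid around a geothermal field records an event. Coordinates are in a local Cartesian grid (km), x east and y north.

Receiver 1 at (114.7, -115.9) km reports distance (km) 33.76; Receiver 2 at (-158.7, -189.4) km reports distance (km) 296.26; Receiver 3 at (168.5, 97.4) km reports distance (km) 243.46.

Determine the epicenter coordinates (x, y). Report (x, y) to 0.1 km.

x ≈ 134.0 km, y ≈ -143.6 km

Circle about each station: (x − 114.7)² + (y + 115.9)² = 33.76²; (x + 158.7)² + (y + 189.4)² = 296.26²; (x − 168.5)² + (y − 97.4)² = 243.46².
Subtracting the Receiver 1 equation from the Receiver 2 and Receiver 3 equations removes the quadratic terms:
-546.8 x − 147.0 y = -52161.10
107.6 x + 426.6 y = -46842.92
Solving the 2×2 system: x ≈ 134.0, y ≈ -143.6 km.
Check against Receiver 1 (with the unrounded x, y): √((x − 114.7)²+(y + 115.9)²) = 33.76 ≈ 33.76 km. ✓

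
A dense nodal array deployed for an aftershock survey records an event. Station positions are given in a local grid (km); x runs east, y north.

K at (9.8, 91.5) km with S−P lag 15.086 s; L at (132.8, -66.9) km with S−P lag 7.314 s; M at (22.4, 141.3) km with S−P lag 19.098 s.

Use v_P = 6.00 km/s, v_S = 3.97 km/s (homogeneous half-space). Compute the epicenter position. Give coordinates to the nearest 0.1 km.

(48.2, -81.3)

Distance from S−P lag: d = Δt · v_P v_S / (v_P − v_S) = Δt · (6.00·3.97)/(6.00−3.97) ≈ 11.7340·Δt.
So d_K = 177.02, d_L = 85.82, d_M = 224.10 km.
Circle about each station: (x − 9.8)² + (y − 91.5)² = 177.02²; (x − 132.8)² + (y + 66.9)² = 85.82²; (x − 22.4)² + (y − 141.3)² = 224.10².
Subtracting pairs of circle equations eliminates x²+y² and gives linear equations (the radical axes):
246.0 x − 316.8 y = 37614.17
25.2 x + 99.6 y = -6885.57
Solving the 2×2 system: x ≈ 48.2, y ≈ -81.3 km.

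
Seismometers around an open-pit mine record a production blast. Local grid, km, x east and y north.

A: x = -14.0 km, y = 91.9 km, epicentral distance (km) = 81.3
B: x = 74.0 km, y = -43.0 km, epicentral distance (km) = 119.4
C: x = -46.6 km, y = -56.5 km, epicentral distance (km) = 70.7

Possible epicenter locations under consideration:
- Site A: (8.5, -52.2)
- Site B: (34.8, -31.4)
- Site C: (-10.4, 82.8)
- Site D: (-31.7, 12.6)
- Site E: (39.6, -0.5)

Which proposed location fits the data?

Site D

For each candidate, compare |candidate − station| to the reported distance:
Site A: residuals A 64.5, B 53.3, C 15.4 → max 64.5 km
Site B: residuals A 51.3, B 78.5, C 14.5 → max 78.5 km
Site C: residuals A 71.5, B 32.1, C 73.2 → max 73.2 km
Site D: residuals A 0.0, B 0.0, C 0.0 → max 0.0 km
Site E: residuals A 25.5, B 64.7, C 32.1 → max 64.7 km
Only Site D has all residuals ≈ 0.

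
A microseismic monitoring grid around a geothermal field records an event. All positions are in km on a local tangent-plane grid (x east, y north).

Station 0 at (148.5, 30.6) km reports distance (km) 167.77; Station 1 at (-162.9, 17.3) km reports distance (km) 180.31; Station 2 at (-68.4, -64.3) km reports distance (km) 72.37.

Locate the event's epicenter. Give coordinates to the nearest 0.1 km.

3.1 km east, -53.1 km north

Circle about each station: (x − 148.5)² + (y − 30.6)² = 167.77²; (x + 162.9)² + (y − 17.3)² = 180.31²; (x + 68.4)² + (y + 64.3)² = 72.37².
Subtracting the Station 0 equation from the Station 1 and Station 2 equations removes the quadratic terms:
-622.8 x − 26.6 y = -517.83
-433.8 x − 189.8 y = 8733.80
Solving the 2×2 system: x ≈ 3.1, y ≈ -53.1 km.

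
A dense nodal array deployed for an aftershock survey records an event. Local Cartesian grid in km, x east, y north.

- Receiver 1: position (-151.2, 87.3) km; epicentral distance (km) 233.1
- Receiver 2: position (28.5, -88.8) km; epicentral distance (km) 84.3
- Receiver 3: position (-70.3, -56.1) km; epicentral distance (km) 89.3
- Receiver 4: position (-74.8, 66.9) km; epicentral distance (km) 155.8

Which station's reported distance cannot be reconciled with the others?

Receiver 3

Solve using three stations at a time. Using Receiver 1, Receiver 2, Receiver 4 (subtract circle equations pairwise → linear system) gives (x, y) ≈ (60.3, -10.7).
Distances from that point to each station vs reported:
  Receiver 1: calculated 233.1 vs reported 233.1 → residual 0.0 km
  Receiver 2: calculated 84.3 vs reported 84.3 → residual 0.0 km
  Receiver 3: calculated 138.3 vs reported 89.3 → residual 49.0 km
  Receiver 4: calculated 155.8 vs reported 155.8 → residual 0.0 km
Receiver 1, Receiver 2, Receiver 4 are mutually consistent (residuals ≈ 0); Receiver 3 is off by 49.0 km.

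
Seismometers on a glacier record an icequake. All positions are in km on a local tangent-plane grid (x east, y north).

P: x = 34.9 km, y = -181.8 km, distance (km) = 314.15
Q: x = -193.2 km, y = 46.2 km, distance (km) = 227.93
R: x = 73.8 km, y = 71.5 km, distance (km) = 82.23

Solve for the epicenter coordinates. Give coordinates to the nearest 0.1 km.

18.0 km east, 131.9 km north

Circle about each station: (x − 34.9)² + (y + 181.8)² = 314.15²; (x + 193.2)² + (y − 46.2)² = 227.93²; (x − 73.8)² + (y − 71.5)² = 82.23².
Subtracting the P equation from the Q and R equations removes the quadratic terms:
-456.2 x + 456.0 y = 51929.57
77.8 x + 506.6 y = 68217.89
Solving the 2×2 system: x ≈ 18.0, y ≈ 131.9 km.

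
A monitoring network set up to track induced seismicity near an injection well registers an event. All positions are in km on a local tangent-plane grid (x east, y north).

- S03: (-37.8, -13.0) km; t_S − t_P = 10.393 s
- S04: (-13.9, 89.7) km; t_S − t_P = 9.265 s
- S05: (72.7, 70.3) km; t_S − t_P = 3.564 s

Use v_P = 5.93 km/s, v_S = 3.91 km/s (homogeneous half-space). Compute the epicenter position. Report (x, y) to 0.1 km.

Distance from S−P lag: d = Δt · v_P v_S / (v_P − v_S) = Δt · (5.93·3.91)/(5.93−3.91) ≈ 11.4784·Δt.
So d_S03 = 119.29, d_S04 = 106.35, d_S05 = 40.91 km.
Circle about each station: (x + 37.8)² + (y + 13.0)² = 119.29²; (x + 13.9)² + (y − 89.7)² = 106.35²; (x − 72.7)² + (y − 70.3)² = 40.91².
Subtracting pairs of circle equations eliminates x²+y² and gives linear equations (the radical axes):
47.8 x + 205.4 y = 9561.24
221.0 x + 166.6 y = 21186.02
Solving the 2×2 system: x ≈ 73.7, y ≈ 29.4 km.

x ≈ 73.7 km, y ≈ 29.4 km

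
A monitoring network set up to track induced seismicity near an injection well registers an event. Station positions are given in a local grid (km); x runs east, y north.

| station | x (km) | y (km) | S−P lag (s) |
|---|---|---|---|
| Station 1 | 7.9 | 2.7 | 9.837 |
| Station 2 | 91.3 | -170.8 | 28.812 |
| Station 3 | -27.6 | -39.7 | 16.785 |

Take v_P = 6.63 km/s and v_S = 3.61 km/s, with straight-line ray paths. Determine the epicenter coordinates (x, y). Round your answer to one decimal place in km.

Distance from S−P lag: d = Δt · v_P v_S / (v_P − v_S) = Δt · (6.63·3.61)/(6.63−3.61) ≈ 7.9253·Δt.
So d_Station 1 = 77.96, d_Station 2 = 228.34, d_Station 3 = 133.03 km.
Circle about each station: (x − 7.9)² + (y − 2.7)² = 77.96²; (x − 91.3)² + (y + 170.8)² = 228.34²; (x + 27.6)² + (y + 39.7)² = 133.03².
Subtracting pairs of circle equations eliminates x²+y² and gives linear equations (the radical axes):
166.8 x − 347.0 y = -8622.76
-71.0 x − 84.8 y = -9351.07
Solving the 2×2 system: x ≈ 64.8, y ≈ 56.0 km.

(64.8, 56.0)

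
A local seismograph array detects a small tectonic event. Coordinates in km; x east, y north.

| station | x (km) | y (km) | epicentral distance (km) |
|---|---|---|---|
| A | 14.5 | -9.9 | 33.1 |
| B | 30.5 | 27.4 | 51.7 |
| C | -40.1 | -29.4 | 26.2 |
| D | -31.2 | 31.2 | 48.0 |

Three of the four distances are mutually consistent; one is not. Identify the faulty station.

Solve using three stations at a time. Using A, C, D (subtract circle equations pairwise → linear system) gives (x, y) ≈ (-18.2, -15.0).
Distances from that point to each station vs reported:
  A: calculated 33.1 vs reported 33.1 → residual 0.0 km
  B: calculated 64.6 vs reported 51.7 → residual 12.9 km
  C: calculated 26.2 vs reported 26.2 → residual 0.0 km
  D: calculated 48.0 vs reported 48.0 → residual 0.0 km
A, C, D are mutually consistent (residuals ≈ 0); B is off by 12.9 km.

B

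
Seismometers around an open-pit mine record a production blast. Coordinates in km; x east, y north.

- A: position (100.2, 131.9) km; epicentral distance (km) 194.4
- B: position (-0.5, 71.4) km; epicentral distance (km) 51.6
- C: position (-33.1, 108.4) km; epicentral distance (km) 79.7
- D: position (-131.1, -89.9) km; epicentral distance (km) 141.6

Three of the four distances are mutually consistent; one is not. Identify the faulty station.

Solve using three stations at a time. Using A, C, D (subtract circle equations pairwise → linear system) gives (x, y) ≈ (-69.8, 37.7).
Distances from that point to each station vs reported:
  A: calculated 194.4 vs reported 194.4 → residual 0.0 km
  B: calculated 77.1 vs reported 51.6 → residual 25.5 km
  C: calculated 79.6 vs reported 79.7 → residual 0.1 km
  D: calculated 141.6 vs reported 141.6 → residual 0.0 km
A, C, D are mutually consistent (residuals ≈ 0); B is off by 25.5 km.

B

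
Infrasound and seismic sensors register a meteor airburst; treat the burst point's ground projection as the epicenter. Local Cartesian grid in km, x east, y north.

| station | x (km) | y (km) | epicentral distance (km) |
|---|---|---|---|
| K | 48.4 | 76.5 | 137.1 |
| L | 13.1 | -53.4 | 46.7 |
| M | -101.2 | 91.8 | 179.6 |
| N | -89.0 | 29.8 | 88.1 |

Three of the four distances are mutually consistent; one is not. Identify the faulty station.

Solve using three stations at a time. Using K, L, N (subtract circle equations pairwise → linear system) gives (x, y) ≈ (-30.2, -35.8).
Distances from that point to each station vs reported:
  K: calculated 137.1 vs reported 137.1 → residual 0.0 km
  L: calculated 46.7 vs reported 46.7 → residual 0.0 km
  M: calculated 146.1 vs reported 179.6 → residual 33.5 km
  N: calculated 88.1 vs reported 88.1 → residual 0.0 km
K, L, N are mutually consistent (residuals ≈ 0); M is off by 33.5 km.

M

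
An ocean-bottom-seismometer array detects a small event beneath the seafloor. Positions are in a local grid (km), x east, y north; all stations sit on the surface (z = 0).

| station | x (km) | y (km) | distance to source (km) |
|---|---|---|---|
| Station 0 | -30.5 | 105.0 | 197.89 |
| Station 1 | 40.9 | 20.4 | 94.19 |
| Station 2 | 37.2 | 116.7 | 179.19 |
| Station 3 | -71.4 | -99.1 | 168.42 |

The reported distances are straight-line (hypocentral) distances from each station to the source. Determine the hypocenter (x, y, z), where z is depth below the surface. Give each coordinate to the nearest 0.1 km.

(83.3, -50.4, 45.4)

Each station gives a sphere (x−x_i)² + (y−y_i)² + z² = d_i² (stations at z=0).
Subtracting the Station 0 sphere from Station 1 and Station 2: z² cancels, leaving linear equations in x and y:
142.8 x − 169.2 y = 20422.42
135.4 x + 23.4 y = 10098.88
Solving: x ≈ 83.296, y ≈ -50.401 km (keep extra digits for the depth step; rounded: 83.3, -50.4).
Then from the Station 0 sphere: z² = 197.89² − (x + 30.5)² − (y − 105.0)² with x = 83.296, y = -50.401, so z ≈ 45.403 ≈ 45.4 km.
Check against Station 3 (with the unrounded solution): distance 168.42 ≈ 168.42 km. ✓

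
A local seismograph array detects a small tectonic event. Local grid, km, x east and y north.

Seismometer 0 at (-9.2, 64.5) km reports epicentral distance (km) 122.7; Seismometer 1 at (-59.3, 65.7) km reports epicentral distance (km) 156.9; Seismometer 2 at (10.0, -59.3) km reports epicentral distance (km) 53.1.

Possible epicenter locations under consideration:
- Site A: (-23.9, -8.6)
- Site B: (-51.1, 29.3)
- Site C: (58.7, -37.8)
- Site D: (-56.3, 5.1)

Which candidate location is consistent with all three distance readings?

For each candidate, compare |candidate − station| to the reported distance:
Site A: residuals Seismometer 0 48.1, Seismometer 1 74.6, Seismometer 2 7.9 → max 74.6 km
Site B: residuals Seismometer 0 68.0, Seismometer 1 119.6, Seismometer 2 54.5 → max 119.6 km
Site C: residuals Seismometer 0 0.1, Seismometer 1 0.1, Seismometer 2 0.1 → max 0.1 km
Site D: residuals Seismometer 0 46.9, Seismometer 1 96.2, Seismometer 2 39.3 → max 96.2 km
Only Site C has all residuals ≈ 0.

Site C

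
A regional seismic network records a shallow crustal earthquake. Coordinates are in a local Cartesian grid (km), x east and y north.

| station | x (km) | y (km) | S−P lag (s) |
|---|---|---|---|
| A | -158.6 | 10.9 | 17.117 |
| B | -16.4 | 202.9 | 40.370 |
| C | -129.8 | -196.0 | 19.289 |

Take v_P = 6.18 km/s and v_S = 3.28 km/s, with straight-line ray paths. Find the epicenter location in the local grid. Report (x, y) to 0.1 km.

Distance from S−P lag: d = Δt · v_P v_S / (v_P − v_S) = Δt · (6.18·3.28)/(6.18−3.28) ≈ 6.9898·Δt.
So d_A = 119.64, d_B = 282.18, d_C = 134.83 km.
Circle about each station: (x + 158.6)² + (y − 10.9)² = 119.64²; (x + 16.4)² + (y − 202.9)² = 282.18²; (x + 129.8)² + (y + 196.0)² = 134.83².
Subtracting pairs of circle equations eliminates x²+y² and gives linear equations (the radical axes):
284.4 x + 384.0 y = -49147.22
57.6 x − 413.8 y = 26125.87
Solving the 2×2 system: x ≈ -73.7, y ≈ -73.4 km.
Check against A (with the unrounded x, y): √((x + 158.6)²+(y − 10.9)²) = 119.63 ≈ 119.64 km. ✓

-73.7 km east, -73.4 km north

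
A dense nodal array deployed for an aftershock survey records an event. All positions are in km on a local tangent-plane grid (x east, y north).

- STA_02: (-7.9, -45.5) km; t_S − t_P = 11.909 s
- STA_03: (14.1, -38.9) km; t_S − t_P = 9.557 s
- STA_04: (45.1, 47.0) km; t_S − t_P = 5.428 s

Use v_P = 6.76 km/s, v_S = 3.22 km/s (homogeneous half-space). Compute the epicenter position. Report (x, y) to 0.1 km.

x ≈ 28.4 km, y ≈ 18.1 km

Distance from S−P lag: d = Δt · v_P v_S / (v_P − v_S) = Δt · (6.76·3.22)/(6.76−3.22) ≈ 6.1489·Δt.
So d_STA_02 = 73.23, d_STA_03 = 58.77, d_STA_04 = 33.38 km.
Circle about each station: (x + 7.9)² + (y + 45.5)² = 73.23²; (x − 14.1)² + (y + 38.9)² = 58.77²; (x − 45.1)² + (y − 47.0)² = 33.38².
Subtracting the STA_02 equation from the STA_03 and STA_04 equations removes the quadratic terms:
44.0 x + 13.2 y = 1488.08
106.0 x + 185.0 y = 6358.76
Solving the 2×2 system: x ≈ 28.4, y ≈ 18.1 km.
Check against STA_02 (with the unrounded x, y): √((x + 7.9)²+(y + 45.5)²) = 73.23 ≈ 73.23 km. ✓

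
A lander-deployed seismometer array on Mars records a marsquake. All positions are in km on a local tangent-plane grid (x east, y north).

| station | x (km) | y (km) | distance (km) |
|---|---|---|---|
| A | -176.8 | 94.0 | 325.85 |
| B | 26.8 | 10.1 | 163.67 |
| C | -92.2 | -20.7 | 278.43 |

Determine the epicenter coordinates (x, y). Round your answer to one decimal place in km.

Circle about each station: (x + 176.8)² + (y − 94.0)² = 325.85²; (x − 26.8)² + (y − 10.1)² = 163.67²; (x + 92.2)² + (y + 20.7)² = 278.43².
Subtracting pairs of circle equations eliminates x²+y² and gives linear equations (the radical axes):
407.2 x − 167.8 y = 40116.36
169.2 x − 229.4 y = -2509.95
Solving the 2×2 system: x ≈ 148.0, y ≈ 120.1 km.

148.0 km east, 120.1 km north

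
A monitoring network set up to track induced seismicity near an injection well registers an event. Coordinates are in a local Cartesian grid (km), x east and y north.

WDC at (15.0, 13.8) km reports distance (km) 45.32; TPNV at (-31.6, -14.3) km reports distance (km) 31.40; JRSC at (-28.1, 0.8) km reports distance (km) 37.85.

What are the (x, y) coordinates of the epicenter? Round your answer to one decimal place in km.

(-3.2, -27.7)

Circle about each station: (x − 15.0)² + (y − 13.8)² = 45.32²; (x + 31.6)² + (y + 14.3)² = 31.40²; (x + 28.1)² + (y − 0.8)² = 37.85².
Subtracting the WDC equation from the TPNV and JRSC equations removes the quadratic terms:
-93.2 x − 56.2 y = 1855.55
-86.2 x − 26.0 y = 996.09
Solving the 2×2 system: x ≈ -3.2, y ≈ -27.7 km.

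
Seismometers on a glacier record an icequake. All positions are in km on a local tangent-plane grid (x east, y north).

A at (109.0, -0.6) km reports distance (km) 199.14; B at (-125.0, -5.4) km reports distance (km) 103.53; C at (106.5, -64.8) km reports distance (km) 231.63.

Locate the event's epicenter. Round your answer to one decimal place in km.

Circle about each station: (x − 109.0)² + (y + 0.6)² = 199.14²; (x + 125.0)² + (y + 5.4)² = 103.53²; (x − 106.5)² + (y + 64.8)² = 231.63².
Subtracting the A equation from the B and C equations removes the quadratic terms:
-468.0 x − 9.6 y = 32711.08
-5.0 x − 128.4 y = -10335.79
Solving the 2×2 system: x ≈ -71.6, y ≈ 83.3 km.

-71.6 km east, 83.3 km north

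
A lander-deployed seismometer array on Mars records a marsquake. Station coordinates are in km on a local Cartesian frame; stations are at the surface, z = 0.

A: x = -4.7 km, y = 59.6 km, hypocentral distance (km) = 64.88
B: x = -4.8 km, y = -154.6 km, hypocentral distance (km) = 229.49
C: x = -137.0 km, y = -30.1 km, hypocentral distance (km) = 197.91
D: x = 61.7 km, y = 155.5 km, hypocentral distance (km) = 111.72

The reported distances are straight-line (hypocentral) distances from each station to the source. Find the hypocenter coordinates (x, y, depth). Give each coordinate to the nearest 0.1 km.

(26.8, 65.6, 56.4)

Each station gives a sphere (x−x_i)² + (y−y_i)² + z² = d_i² (stations at z=0).
Subtracting the A sphere from B and C: z² cancels, leaving linear equations in x and y:
-0.2 x − 428.4 y = -28106.30
-264.6 x − 179.4 y = -18858.19
Solving: x ≈ 26.797, y ≈ 65.595 km (keep extra digits for the depth step; rounded: 26.8, 65.6).
Then from the A sphere: z² = 64.88² − (x + 4.7)² − (y − 59.6)² with x = 26.797, y = 65.595, so z ≈ 56.404 ≈ 56.4 km.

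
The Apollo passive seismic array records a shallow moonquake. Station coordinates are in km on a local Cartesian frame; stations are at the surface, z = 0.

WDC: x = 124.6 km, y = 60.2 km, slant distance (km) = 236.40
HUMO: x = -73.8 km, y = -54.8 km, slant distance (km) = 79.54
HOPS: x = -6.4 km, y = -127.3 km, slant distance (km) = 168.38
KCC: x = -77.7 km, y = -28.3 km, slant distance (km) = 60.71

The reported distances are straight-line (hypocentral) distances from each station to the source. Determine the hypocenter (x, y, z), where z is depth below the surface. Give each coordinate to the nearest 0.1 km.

x ≈ -100.6 km, y ≈ 4.6 km, depth ≈ 45.6 km

Each station gives a sphere (x−x_i)² + (y−y_i)² + z² = d_i² (stations at z=0).
Subtracting the WDC sphere from HUMO and HOPS: z² cancels, leaving linear equations in x and y:
-396.8 x − 230.0 y = 38858.63
-262.0 x − 375.0 y = 24630.19
Solving: x ≈ -100.599, y ≈ 4.605 km (keep extra digits for the depth step; rounded: -100.6, 4.6).
Then from the WDC sphere: z² = 236.40² − (x − 124.6)² − (y − 60.2)² with x = -100.599, y = 4.605, so z ≈ 45.602 ≈ 45.6 km.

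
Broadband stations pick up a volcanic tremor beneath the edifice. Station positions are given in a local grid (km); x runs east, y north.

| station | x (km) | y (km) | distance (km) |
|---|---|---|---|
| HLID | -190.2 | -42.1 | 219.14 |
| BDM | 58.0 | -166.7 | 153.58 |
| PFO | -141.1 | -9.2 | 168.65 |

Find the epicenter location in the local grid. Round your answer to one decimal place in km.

(27.4, -16.2)

Circle about each station: (x + 190.2)² + (y + 42.1)² = 219.14²; (x − 58.0)² + (y + 166.7)² = 153.58²; (x + 141.1)² + (y + 9.2)² = 168.65².
Subtracting the HLID equation from the BDM and PFO equations removes the quadratic terms:
496.4 x − 249.2 y = 17639.96
98.2 x + 65.8 y = 1624.92
Solving the 2×2 system: x ≈ 27.4, y ≈ -16.2 km.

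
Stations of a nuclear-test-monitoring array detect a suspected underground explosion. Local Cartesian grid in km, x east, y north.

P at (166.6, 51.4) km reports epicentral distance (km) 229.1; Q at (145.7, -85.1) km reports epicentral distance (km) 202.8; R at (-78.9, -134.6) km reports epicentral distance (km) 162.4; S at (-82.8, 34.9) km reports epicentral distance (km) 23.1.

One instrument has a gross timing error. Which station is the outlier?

Solve using three stations at a time. Using P, R, S (subtract circle equations pairwise → linear system) gives (x, y) ≈ (-61.2, 26.8).
Distances from that point to each station vs reported:
  P: calculated 229.1 vs reported 229.1 → residual 0.0 km
  Q: calculated 235.2 vs reported 202.8 → residual 32.4 km
  R: calculated 162.4 vs reported 162.4 → residual 0.0 km
  S: calculated 23.1 vs reported 23.1 → residual 0.0 km
P, R, S are mutually consistent (residuals ≈ 0); Q is off by 32.4 km.

Q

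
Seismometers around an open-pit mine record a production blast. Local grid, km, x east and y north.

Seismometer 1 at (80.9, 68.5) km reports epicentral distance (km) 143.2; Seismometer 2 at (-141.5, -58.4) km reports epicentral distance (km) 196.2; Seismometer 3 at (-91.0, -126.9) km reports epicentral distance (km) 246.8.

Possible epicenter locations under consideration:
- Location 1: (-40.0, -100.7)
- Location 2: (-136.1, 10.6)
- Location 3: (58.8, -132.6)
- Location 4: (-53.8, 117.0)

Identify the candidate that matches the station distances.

Location 4

For each candidate, compare |candidate − station| to the reported distance:
Location 1: residuals Seismometer 1 64.8, Seismometer 2 86.2, Seismometer 3 189.5 → max 189.5 km
Location 2: residuals Seismometer 1 81.4, Seismometer 2 127.0, Seismometer 3 102.1 → max 127.0 km
Location 3: residuals Seismometer 1 59.1, Seismometer 2 17.4, Seismometer 3 96.9 → max 96.9 km
Location 4: residuals Seismometer 1 0.0, Seismometer 2 0.1, Seismometer 3 0.1 → max 0.1 km
Only Location 4 has all residuals ≈ 0.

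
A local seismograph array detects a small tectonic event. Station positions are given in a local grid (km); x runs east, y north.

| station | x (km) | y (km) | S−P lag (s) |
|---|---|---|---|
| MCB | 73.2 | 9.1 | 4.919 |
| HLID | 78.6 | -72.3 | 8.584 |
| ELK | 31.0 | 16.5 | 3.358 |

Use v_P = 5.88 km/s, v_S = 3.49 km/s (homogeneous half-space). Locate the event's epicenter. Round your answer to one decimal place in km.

Distance from S−P lag: d = Δt · v_P v_S / (v_P − v_S) = Δt · (5.88·3.49)/(5.88−3.49) ≈ 8.5863·Δt.
So d_MCB = 42.24, d_HLID = 73.70, d_ELK = 28.83 km.
Circle about each station: (x − 73.2)² + (y − 9.1)² = 42.24²; (x − 78.6)² + (y + 72.3)² = 73.70²; (x − 31.0)² + (y − 16.5)² = 28.83².
Subtracting the MCB equation from the HLID and ELK equations removes the quadratic terms:
10.8 x − 162.8 y = 2316.73
-84.4 x + 14.8 y = -3254.75
Solving the 2×2 system: x ≈ 36.5, y ≈ -11.8 km.

x ≈ 36.5 km, y ≈ -11.8 km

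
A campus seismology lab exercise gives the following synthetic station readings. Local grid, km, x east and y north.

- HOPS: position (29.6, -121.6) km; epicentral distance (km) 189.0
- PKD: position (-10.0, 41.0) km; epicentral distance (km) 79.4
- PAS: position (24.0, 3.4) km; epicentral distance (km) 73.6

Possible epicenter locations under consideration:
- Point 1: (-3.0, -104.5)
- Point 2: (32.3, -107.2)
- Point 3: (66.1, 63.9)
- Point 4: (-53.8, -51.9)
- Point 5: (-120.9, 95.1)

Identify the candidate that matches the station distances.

Point 3

For each candidate, compare |candidate − station| to the reported distance:
Point 1: residuals HOPS 152.2, PKD 66.3, PAS 37.6 → max 152.2 km
Point 2: residuals HOPS 174.3, PKD 74.7, PAS 37.3 → max 174.3 km
Point 3: residuals HOPS 0.1, PKD 0.1, PAS 0.1 → max 0.1 km
Point 4: residuals HOPS 80.3, PKD 23.3, PAS 21.9 → max 80.3 km
Point 5: residuals HOPS 74.8, PKD 44.0, PAS 97.9 → max 97.9 km
Only Point 3 has all residuals ≈ 0.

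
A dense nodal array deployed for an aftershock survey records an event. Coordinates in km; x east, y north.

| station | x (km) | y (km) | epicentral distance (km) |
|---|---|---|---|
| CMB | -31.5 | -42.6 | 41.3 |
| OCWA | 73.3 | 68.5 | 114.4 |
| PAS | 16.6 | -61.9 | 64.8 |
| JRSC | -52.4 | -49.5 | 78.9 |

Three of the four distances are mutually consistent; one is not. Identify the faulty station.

JRSC

Solve using three stations at a time. Using CMB, OCWA, PAS (subtract circle equations pairwise → linear system) gives (x, y) ≈ (-14.4, -5.0).
Distances from that point to each station vs reported:
  CMB: calculated 41.3 vs reported 41.3 → residual 0.0 km
  OCWA: calculated 114.4 vs reported 114.4 → residual 0.0 km
  PAS: calculated 64.8 vs reported 64.8 → residual 0.0 km
  JRSC: calculated 58.5 vs reported 78.9 → residual 20.4 km
CMB, OCWA, PAS are mutually consistent (residuals ≈ 0); JRSC is off by 20.4 km.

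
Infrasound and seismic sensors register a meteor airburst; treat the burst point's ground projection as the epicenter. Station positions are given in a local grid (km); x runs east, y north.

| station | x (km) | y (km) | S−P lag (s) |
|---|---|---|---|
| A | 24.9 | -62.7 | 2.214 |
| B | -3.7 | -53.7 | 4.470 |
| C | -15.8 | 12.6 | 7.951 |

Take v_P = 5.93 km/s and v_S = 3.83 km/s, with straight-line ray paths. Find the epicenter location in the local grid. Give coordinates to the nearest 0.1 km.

x ≈ 44.4 km, y ≈ -48.8 km

Distance from S−P lag: d = Δt · v_P v_S / (v_P − v_S) = Δt · (5.93·3.83)/(5.93−3.83) ≈ 10.8152·Δt.
So d_A = 23.94, d_B = 48.34, d_C = 85.99 km.
Circle about each station: (x − 24.9)² + (y + 62.7)² = 23.94²; (x + 3.7)² + (y + 53.7)² = 48.34²; (x + 15.8)² + (y − 12.6)² = 85.99².
Subtracting the A equation from the B and C equations removes the quadratic terms:
-57.2 x + 18.0 y = -3417.55
-81.4 x + 150.6 y = -10964.06
Solving the 2×2 system: x ≈ 44.4, y ≈ -48.8 km.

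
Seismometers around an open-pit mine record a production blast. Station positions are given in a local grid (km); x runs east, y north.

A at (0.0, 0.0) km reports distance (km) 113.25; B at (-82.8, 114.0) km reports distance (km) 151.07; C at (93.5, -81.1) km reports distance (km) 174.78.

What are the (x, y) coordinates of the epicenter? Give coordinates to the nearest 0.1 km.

Circle about each station: x² + y² = 113.25²; (x + 82.8)² + (y − 114.0)² = 151.07²; (x − 93.5)² + (y + 81.1)² = 174.78².
Subtracting the A equation from the B and C equations removes the quadratic terms:
-165.6 x + 228.0 y = 9855.26
187.0 x − 162.2 y = -2403.03
Solving the 2×2 system: x ≈ 66.6, y ≈ 91.6 km.

66.6 km east, 91.6 km north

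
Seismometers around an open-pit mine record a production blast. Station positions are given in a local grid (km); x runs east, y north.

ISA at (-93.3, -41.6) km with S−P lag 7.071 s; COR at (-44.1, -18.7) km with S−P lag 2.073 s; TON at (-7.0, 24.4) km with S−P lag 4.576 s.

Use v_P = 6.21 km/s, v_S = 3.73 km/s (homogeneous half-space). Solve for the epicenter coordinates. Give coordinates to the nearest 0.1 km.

x ≈ -42.5 km, y ≈ 0.6 km

Distance from S−P lag: d = Δt · v_P v_S / (v_P − v_S) = Δt · (6.21·3.73)/(6.21−3.73) ≈ 9.3400·Δt.
So d_ISA = 66.04, d_COR = 19.36, d_TON = 42.74 km.
Circle about each station: (x + 93.3)² + (y + 41.6)² = 66.04²; (x + 44.1)² + (y + 18.7)² = 19.36²; (x + 7.0)² + (y − 24.4)² = 42.74².
Subtracting the ISA equation from the COR and TON equations removes the quadratic terms:
98.4 x + 45.8 y = -4154.48
172.6 x + 132.0 y = -7256.52
Solving the 2×2 system: x ≈ -42.5, y ≈ 0.6 km.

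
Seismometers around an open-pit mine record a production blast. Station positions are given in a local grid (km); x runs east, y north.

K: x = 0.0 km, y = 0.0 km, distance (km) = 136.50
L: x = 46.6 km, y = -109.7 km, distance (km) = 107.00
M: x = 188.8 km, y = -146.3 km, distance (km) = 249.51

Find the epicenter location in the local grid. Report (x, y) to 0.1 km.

-59.6 km east, -122.8 km north

Circle about each station: x² + y² = 136.50²; (x − 46.6)² + (y + 109.7)² = 107.00²; (x − 188.8)² + (y + 146.3)² = 249.51².
Subtracting pairs of circle equations eliminates x²+y² and gives linear equations (the radical axes):
93.2 x − 219.4 y = 21388.90
377.6 x − 292.6 y = 13426.14
Solving the 2×2 system: x ≈ -59.6, y ≈ -122.8 km.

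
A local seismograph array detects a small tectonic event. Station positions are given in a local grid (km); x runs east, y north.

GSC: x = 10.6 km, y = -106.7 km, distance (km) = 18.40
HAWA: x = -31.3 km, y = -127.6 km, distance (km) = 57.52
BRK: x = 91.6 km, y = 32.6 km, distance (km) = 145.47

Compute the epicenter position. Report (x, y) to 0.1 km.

10.7 km east, -88.3 km north

Circle about each station: (x − 10.6)² + (y + 106.7)² = 18.40²; (x + 31.3)² + (y + 127.6)² = 57.52²; (x − 91.6)² + (y − 32.6)² = 145.47².
Subtracting the GSC equation from the HAWA and BRK equations removes the quadratic terms:
-83.8 x − 41.8 y = 2794.21
162.0 x + 278.6 y = -22866.89
Solving the 2×2 system: x ≈ 10.7, y ≈ -88.3 km.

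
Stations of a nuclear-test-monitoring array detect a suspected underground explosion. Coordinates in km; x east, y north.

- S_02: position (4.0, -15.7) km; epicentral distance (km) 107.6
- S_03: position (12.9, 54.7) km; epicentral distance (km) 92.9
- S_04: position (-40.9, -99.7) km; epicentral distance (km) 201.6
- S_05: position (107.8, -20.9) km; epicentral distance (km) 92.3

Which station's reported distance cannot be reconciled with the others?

Solve using three stations at a time. Using S_02, S_04, S_05 (subtract circle equations pairwise → linear system) gives (x, y) ≈ (74.8, 65.4).
Distances from that point to each station vs reported:
  S_02: calculated 107.7 vs reported 107.6 → residual 0.1 km
  S_03: calculated 62.9 vs reported 92.9 → residual 30.0 km
  S_04: calculated 201.7 vs reported 201.6 → residual 0.1 km
  S_05: calculated 92.4 vs reported 92.3 → residual 0.1 km
S_02, S_04, S_05 are mutually consistent (residuals ≈ 0); S_03 is off by 30.0 km.

S_03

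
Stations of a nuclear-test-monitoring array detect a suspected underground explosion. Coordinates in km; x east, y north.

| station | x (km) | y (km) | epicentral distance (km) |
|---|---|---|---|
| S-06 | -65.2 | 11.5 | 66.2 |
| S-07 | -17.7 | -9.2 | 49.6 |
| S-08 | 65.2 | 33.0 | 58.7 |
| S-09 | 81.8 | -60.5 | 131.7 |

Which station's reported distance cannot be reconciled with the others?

Solve using three stations at a time. Using S-06, S-07, S-09 (subtract circle equations pairwise → linear system) gives (x, y) ≈ (-5.0, 38.4).
Distances from that point to each station vs reported:
  S-06: calculated 65.9 vs reported 66.2 → residual 0.3 km
  S-07: calculated 49.3 vs reported 49.6 → residual 0.3 km
  S-08: calculated 70.4 vs reported 58.7 → residual 11.7 km
  S-09: calculated 131.6 vs reported 131.7 → residual 0.1 km
S-06, S-07, S-09 are mutually consistent (residuals ≈ 0); S-08 is off by 11.7 km.

S-08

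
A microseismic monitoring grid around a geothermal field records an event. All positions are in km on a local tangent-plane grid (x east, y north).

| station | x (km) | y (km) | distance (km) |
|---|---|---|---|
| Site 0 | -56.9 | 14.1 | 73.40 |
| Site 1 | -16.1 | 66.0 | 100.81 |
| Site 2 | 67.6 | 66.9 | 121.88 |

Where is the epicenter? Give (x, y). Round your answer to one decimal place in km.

Circle about each station: (x + 56.9)² + (y − 14.1)² = 73.40²; (x + 16.1)² + (y − 66.0)² = 100.81²; (x − 67.6)² + (y − 66.9)² = 121.88².
Subtracting the Site 0 equation from the Site 1 and Site 2 equations removes the quadratic terms:
81.6 x + 103.8 y = -3596.31
249.0 x + 105.6 y = -3858.22
Solving the 2×2 system: x ≈ -1.2, y ≈ -33.7 km.

x ≈ -1.2 km, y ≈ -33.7 km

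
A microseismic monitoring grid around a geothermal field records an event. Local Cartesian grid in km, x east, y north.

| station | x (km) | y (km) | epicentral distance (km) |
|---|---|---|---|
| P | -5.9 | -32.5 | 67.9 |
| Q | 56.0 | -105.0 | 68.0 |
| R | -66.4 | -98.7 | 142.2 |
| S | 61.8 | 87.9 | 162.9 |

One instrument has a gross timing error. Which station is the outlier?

Solve using three stations at a time. Using P, Q, R (subtract circle equations pairwise → linear system) gives (x, y) ≈ (61.8, -37.2).
Distances from that point to each station vs reported:
  P: calculated 67.9 vs reported 67.9 → residual 0.0 km
  Q: calculated 68.0 vs reported 68.0 → residual 0.0 km
  R: calculated 142.2 vs reported 142.2 → residual 0.0 km
  S: calculated 125.1 vs reported 162.9 → residual 37.8 km
P, Q, R are mutually consistent (residuals ≈ 0); S is off by 37.8 km.

S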